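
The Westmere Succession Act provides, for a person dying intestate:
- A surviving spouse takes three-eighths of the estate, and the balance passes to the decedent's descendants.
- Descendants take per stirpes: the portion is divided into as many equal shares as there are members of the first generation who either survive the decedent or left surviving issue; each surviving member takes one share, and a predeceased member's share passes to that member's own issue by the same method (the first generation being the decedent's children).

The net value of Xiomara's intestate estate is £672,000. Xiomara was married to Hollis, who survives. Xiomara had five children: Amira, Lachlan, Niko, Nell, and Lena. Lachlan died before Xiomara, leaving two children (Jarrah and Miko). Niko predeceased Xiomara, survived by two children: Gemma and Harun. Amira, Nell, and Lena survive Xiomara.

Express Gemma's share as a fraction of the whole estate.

Hollis takes three-eighths of £672,000 = £252,000. The remaining £420,000 passes to the descendants.
The descendants' portion (£420,000) is divided into 5 shares of £84,000: Amira, Nell, and Lena each take £84,000; Lachlan's £84,000 share passes to Lachlan's issue; Niko's £84,000 share passes to Niko's issue.
Lachlan's share (£84,000) is divided into 2 shares of £42,000: Jarrah and Miko each take £42,000.
Niko's share (£84,000) is divided into 2 shares of £42,000: Gemma and Harun each take £42,000.

Gemma receives 1/16 of the estate.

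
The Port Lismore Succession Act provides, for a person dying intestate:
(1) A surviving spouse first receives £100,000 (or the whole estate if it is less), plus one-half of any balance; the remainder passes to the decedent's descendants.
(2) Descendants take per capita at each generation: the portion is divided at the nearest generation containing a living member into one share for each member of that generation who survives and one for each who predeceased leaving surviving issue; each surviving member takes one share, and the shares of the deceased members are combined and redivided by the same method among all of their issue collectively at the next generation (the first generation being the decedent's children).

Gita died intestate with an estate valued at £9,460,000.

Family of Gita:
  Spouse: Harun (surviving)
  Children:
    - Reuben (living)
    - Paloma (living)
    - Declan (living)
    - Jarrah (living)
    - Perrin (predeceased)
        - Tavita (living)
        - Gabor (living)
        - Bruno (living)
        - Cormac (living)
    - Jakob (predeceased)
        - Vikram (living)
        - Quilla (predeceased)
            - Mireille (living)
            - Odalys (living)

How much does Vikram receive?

Vikram receives £260,000.

Harun first takes £100,000, leaving a balance of £9,360,000. Harun then takes one-half of the balance (£4,680,000), for a total of £4,780,000. The remaining £4,680,000 passes to the descendants.
The descendants' portion (£4,680,000) is divided at the children's generation into 6 shares of £780,000. Reuben, Paloma, Declan, and Jarrah each take £780,000. The 2 shares of the deceased (Perrin and Jakob) are combined into a pool of £1,560,000.
That pool (£1,560,000) is divided at the grandchildren's generation into 6 shares of £260,000. Tavita, Gabor, Bruno, Cormac, and Vikram each take £260,000. The remaining share for the deceased Quilla (£260,000) is carried to the next generation.
That pool (£260,000) is divided at the great-grandchildren's generation equally among Mireille and Odalys: £130,000 each.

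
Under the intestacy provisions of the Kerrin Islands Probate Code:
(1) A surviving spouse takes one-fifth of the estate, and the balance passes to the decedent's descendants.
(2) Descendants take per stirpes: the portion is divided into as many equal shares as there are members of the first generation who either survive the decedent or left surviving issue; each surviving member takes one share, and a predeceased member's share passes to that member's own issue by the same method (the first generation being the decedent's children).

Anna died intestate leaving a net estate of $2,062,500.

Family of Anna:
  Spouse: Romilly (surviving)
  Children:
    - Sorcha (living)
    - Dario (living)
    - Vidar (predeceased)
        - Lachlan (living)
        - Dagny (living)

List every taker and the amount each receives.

Romilly: $412,500; Sorcha: $550,000; Dario: $550,000; Lachlan: $275,000; Dagny: $275,000

Romilly takes one-fifth of $2,062,500 = $412,500. The remaining $1,650,000 passes to the descendants.
The descendants' portion ($1,650,000) is divided into 3 shares of $550,000: Sorcha and Dario each take $550,000; Vidar's $550,000 share passes to Vidar's issue.
Vidar's share ($550,000) is divided into 2 shares of $275,000: Lachlan and Dagny each take $275,000.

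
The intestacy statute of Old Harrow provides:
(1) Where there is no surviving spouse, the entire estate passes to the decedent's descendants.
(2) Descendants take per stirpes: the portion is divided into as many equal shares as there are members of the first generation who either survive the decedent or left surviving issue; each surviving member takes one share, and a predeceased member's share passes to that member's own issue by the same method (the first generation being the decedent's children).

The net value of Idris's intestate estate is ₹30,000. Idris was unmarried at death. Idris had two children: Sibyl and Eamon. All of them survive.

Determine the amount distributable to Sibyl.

Sibyl receives ₹15,000.

The entire ₹30,000 passes to the descendants.
That amount (₹30,000) is divided into 2 shares of ₹15,000: Sibyl and Eamon each take ₹15,000.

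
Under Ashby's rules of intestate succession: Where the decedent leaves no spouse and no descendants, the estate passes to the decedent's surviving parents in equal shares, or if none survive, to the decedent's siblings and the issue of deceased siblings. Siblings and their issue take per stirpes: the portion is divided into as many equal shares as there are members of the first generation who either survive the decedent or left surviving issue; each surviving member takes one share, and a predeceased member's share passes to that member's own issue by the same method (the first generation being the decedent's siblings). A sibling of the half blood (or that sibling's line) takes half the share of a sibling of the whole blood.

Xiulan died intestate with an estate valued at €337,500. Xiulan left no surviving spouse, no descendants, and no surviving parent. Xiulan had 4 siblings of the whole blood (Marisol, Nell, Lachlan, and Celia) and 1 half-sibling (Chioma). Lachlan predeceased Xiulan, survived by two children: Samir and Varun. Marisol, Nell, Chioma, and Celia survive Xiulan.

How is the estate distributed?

The entire €337,500 passes to the siblings and their issue.
Counting each half-blood sibling's line as half a unit, there are 9/2 units in €337,500, so one unit is €75,000. Whole-blood lines (Marisol, Nell, Lachlan, and Celia) take €75,000 each; half-blood lines (Chioma) take €37,500 each.
Lachlan's share (€75,000) is divided into 2 shares of €37,500: Samir and Varun each take €37,500.

Marisol: €75,000; Nell: €75,000; Samir: €37,500; Varun: €37,500; Chioma: €37,500; Celia: €75,000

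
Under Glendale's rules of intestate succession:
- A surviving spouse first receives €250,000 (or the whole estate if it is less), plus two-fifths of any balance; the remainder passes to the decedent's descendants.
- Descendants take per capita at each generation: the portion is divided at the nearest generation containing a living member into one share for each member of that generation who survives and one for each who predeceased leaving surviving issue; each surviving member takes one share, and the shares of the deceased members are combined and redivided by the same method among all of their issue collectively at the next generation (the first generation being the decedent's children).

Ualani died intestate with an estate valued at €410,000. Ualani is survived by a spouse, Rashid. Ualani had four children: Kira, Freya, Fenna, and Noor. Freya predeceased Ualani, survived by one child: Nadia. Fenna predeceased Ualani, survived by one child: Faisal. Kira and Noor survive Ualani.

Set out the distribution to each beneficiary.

Rashid first takes €250,000, leaving a balance of €160,000. Rashid then takes two-fifths of the balance (€64,000), for a total of €314,000. The remaining €96,000 passes to the descendants.
The descendants' portion (€96,000) is divided at the children's generation into 4 shares of €24,000. Kira and Noor each take €24,000. The 2 shares of the deceased (Freya and Fenna) are combined into a pool of €48,000.
That pool (€48,000) is divided at the grandchildren's generation equally among Nadia and Faisal: €24,000 each.

Rashid: €314,000; Kira: €24,000; Nadia: €24,000; Faisal: €24,000; Noor: €24,000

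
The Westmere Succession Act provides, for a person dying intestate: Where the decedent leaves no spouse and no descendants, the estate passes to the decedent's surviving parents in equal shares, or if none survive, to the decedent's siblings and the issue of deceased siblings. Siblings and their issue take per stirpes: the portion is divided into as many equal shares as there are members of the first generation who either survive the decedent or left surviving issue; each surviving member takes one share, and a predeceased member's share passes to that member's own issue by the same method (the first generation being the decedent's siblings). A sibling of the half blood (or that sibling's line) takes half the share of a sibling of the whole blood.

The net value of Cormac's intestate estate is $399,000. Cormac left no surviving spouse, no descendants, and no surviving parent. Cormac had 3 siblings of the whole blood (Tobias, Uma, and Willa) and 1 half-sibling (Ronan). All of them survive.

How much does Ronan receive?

The entire $399,000 passes to the siblings and their issue.
Counting each half-blood sibling's line as half a unit, there are 7/2 units in $399,000, so one unit is $114,000. Whole-blood lines (Tobias, Uma, and Willa) take $114,000 each; half-blood lines (Ronan) take $57,000 each.

Ronan receives $57,000.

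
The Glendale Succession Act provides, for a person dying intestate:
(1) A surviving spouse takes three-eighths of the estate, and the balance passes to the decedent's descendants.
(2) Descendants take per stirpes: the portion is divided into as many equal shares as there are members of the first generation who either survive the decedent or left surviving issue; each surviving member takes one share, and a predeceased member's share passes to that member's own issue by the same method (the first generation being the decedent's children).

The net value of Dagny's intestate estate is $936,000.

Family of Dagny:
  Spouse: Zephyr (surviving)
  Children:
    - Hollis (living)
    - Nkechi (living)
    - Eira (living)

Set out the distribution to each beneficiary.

Zephyr takes three-eighths of $936,000 = $351,000. The remaining $585,000 passes to the descendants.
The descendants' portion ($585,000) is divided into 3 shares of $195,000: Hollis, Nkechi, and Eira each take $195,000.

Zephyr: $351,000; Hollis: $195,000; Nkechi: $195,000; Eira: $195,000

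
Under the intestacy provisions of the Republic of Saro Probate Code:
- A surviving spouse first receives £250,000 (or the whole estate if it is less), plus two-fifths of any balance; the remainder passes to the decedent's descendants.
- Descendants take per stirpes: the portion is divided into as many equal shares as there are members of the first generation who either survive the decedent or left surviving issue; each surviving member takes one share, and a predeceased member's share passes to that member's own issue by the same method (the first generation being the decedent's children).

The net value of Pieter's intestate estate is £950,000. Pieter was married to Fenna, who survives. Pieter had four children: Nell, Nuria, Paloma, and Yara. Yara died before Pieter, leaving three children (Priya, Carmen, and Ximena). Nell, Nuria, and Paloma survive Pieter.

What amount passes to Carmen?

Fenna first takes £250,000, leaving a balance of £700,000. Fenna then takes two-fifths of the balance (£280,000), for a total of £530,000. The remaining £420,000 passes to the descendants.
The descendants' portion (£420,000) is divided into 4 shares of £105,000: Nell, Nuria, and Paloma each take £105,000; Yara's £105,000 share passes to Yara's issue.
Yara's share (£105,000) is divided into 3 shares of £35,000: Priya, Carmen, and Ximena each take £35,000.

Carmen receives £35,000.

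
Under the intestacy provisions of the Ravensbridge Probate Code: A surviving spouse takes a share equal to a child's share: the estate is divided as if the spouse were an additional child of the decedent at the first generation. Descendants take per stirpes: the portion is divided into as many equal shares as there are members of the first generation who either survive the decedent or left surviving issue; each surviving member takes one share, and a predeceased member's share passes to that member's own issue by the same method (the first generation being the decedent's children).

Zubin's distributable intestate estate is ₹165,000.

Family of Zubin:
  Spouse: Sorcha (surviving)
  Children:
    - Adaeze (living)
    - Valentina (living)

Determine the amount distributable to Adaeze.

Adaeze receives ₹55,000.

The spouse counts as an additional share at the children's level, so there are 3 primary shares of ₹55,000. Sorcha takes one such share (₹55,000).
The children's combined portion (₹110,000) is divided into 2 shares of ₹55,000: Adaeze and Valentina each take ₹55,000.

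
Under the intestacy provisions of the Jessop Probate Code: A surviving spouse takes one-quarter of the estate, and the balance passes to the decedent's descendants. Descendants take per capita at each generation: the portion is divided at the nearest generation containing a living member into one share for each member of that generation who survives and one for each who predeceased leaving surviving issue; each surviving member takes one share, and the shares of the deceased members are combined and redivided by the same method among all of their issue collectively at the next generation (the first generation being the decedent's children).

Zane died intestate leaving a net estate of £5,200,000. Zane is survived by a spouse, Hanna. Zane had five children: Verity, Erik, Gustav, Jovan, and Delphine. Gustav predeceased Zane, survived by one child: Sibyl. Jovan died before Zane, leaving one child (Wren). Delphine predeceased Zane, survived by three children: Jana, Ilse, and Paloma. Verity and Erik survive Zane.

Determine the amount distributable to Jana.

Jana receives £468,000.

Hanna takes one-quarter of £5,200,000 = £1,300,000. The remaining £3,900,000 passes to the descendants.
The descendants' portion (£3,900,000) is divided at the children's generation into 5 shares of £780,000. Verity and Erik each take £780,000. The 3 shares of the deceased (Gustav, Jovan, and Delphine) are combined into a pool of £2,340,000.
That pool (£2,340,000) is divided at the grandchildren's generation equally among Sibyl, Wren, Jana, Ilse, and Paloma: £468,000 each.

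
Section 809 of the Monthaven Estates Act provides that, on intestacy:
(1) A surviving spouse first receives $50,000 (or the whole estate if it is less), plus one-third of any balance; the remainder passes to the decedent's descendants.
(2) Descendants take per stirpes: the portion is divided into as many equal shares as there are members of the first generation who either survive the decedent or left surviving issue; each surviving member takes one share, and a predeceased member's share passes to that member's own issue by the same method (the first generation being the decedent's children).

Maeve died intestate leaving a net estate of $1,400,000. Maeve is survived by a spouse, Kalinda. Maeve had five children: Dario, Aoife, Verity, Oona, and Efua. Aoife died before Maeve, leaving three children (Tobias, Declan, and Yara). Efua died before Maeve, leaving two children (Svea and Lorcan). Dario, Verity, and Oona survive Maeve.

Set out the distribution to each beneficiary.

Kalinda first takes $50,000, leaving a balance of $1,350,000. Kalinda then takes one-third of the balance ($450,000), for a total of $500,000. The remaining $900,000 passes to the descendants.
The descendants' portion ($900,000) is divided into 5 shares of $180,000: Dario, Verity, and Oona each take $180,000; Aoife's $180,000 share passes to Aoife's issue; Efua's $180,000 share passes to Efua's issue.
Aoife's share ($180,000) is divided into 3 shares of $60,000: Tobias, Declan, and Yara each take $60,000.
Efua's share ($180,000) is divided into 2 shares of $90,000: Svea and Lorcan each take $90,000.

Kalinda: $500,000; Dario: $180,000; Tobias: $60,000; Declan: $60,000; Yara: $60,000; Verity: $180,000; Oona: $180,000; Svea: $90,000; Lorcan: $90,000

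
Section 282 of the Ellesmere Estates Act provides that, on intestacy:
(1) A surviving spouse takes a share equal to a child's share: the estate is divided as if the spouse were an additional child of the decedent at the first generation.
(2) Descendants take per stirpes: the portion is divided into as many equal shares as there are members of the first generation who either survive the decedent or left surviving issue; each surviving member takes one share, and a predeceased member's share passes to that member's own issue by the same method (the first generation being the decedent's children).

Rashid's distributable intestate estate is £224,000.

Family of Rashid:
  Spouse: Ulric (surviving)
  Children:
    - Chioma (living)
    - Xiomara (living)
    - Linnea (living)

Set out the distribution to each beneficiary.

Ulric: £56,000; Chioma: £56,000; Xiomara: £56,000; Linnea: £56,000

The spouse counts as an additional share at the children's level, so there are 4 primary shares of £56,000. Ulric takes one such share (£56,000).
The children's combined portion (£168,000) is divided into 3 shares of £56,000: Chioma, Xiomara, and Linnea each take £56,000.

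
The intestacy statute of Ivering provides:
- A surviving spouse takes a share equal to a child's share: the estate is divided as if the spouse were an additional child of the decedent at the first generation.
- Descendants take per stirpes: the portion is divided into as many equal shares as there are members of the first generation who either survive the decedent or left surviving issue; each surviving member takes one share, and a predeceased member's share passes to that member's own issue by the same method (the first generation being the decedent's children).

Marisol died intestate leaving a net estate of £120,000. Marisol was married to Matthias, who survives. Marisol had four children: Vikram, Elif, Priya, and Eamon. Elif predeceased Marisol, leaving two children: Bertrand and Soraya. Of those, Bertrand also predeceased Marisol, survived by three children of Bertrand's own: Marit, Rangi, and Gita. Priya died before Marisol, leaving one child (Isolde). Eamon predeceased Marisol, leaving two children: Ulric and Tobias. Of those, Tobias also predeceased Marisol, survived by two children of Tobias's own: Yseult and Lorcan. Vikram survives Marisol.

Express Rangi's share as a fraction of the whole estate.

Rangi receives 1/30 of the estate.

The spouse counts as an additional share at the children's level, so there are 5 primary shares of £24,000. Matthias takes one such share (£24,000).
The children's combined portion (£96,000) is divided into 4 shares of £24,000: Vikram takes £24,000; Elif's £24,000 share passes to Elif's issue; Priya's £24,000 share passes to Priya's issue; Eamon's £24,000 share passes to Eamon's issue.
Elif's share (£24,000) is divided into 2 shares of £12,000: Soraya takes £12,000; Bertrand's £12,000 share passes to Bertrand's issue.
Bertrand's share (£12,000) is divided into 3 shares of £4,000: Marit, Rangi, and Gita each take £4,000.
Priya's share (£24,000) passes entirely to Isolde.
Eamon's share (£24,000) is divided into 2 shares of £12,000: Ulric takes £12,000; Tobias's £12,000 share passes to Tobias's issue.
Tobias's share (£12,000) is divided into 2 shares of £6,000: Yseult and Lorcan each take £6,000.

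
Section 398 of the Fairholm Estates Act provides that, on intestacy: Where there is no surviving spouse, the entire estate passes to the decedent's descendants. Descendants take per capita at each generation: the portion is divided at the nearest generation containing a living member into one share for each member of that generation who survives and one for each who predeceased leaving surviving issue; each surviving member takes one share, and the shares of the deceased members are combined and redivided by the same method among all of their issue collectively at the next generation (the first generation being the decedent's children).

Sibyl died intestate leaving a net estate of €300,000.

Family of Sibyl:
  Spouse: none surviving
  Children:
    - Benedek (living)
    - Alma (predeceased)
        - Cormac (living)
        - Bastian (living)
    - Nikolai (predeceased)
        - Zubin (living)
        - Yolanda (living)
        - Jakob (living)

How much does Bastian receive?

Bastian receives €40,000.

The entire €300,000 passes to the descendants.
That amount (€300,000) is divided at the children's generation into 3 shares of €100,000. Benedek takes €100,000. The 2 shares of the deceased (Alma and Nikolai) are combined into a pool of €200,000.
That pool (€200,000) is divided at the grandchildren's generation equally among Cormac, Bastian, Zubin, Yolanda, and Jakob: €40,000 each.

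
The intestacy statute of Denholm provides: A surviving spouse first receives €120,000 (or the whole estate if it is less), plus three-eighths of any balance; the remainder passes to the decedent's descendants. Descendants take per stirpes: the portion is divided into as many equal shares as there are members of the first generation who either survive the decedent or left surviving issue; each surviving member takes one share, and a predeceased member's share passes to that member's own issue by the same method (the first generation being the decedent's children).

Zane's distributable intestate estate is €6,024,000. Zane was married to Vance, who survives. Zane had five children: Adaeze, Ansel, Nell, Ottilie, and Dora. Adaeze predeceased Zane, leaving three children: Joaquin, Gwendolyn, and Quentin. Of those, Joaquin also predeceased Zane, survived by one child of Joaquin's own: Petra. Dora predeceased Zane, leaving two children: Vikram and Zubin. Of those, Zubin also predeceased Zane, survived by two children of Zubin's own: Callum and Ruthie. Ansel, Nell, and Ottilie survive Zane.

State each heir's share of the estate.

Vance: €2,334,000; Petra: €246,000; Gwendolyn: €246,000; Quentin: €246,000; Ansel: €738,000; Nell: €738,000; Ottilie: €738,000; Vikram: €369,000; Callum: €184,500; Ruthie: €184,500

Vance first takes €120,000, leaving a balance of €5,904,000. Vance then takes three-eighths of the balance (€2,214,000), for a total of €2,334,000. The remaining €3,690,000 passes to the descendants.
The descendants' portion (€3,690,000) is divided into 5 shares of €738,000: Ansel, Nell, and Ottilie each take €738,000; Adaeze's €738,000 share passes to Adaeze's issue; Dora's €738,000 share passes to Dora's issue.
Adaeze's share (€738,000) is divided into 3 shares of €246,000: Gwendolyn and Quentin each take €246,000; Joaquin's €246,000 share passes to Joaquin's issue.
Joaquin's share (€246,000) passes entirely to Petra.
Dora's share (€738,000) is divided into 2 shares of €369,000: Vikram takes €369,000; Zubin's €369,000 share passes to Zubin's issue.
Zubin's share (€369,000) is divided into 2 shares of €184,500: Callum and Ruthie each take €184,500.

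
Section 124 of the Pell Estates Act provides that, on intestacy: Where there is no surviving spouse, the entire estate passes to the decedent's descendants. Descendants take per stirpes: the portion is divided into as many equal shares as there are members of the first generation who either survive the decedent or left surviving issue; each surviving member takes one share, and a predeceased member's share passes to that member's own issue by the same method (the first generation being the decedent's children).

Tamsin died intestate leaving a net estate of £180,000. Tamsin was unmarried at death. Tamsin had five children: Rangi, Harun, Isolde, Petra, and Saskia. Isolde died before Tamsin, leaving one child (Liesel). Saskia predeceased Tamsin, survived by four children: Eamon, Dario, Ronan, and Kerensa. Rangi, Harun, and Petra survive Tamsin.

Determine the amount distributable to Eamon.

The entire £180,000 passes to the descendants.
That amount (£180,000) is divided into 5 shares of £36,000: Rangi, Harun, and Petra each take £36,000; Isolde's £36,000 share passes to Isolde's issue; Saskia's £36,000 share passes to Saskia's issue.
Isolde's share (£36,000) passes entirely to Liesel.
Saskia's share (£36,000) is divided into 4 shares of £9,000: Eamon, Dario, Ronan, and Kerensa each take £9,000.

Eamon receives £9,000.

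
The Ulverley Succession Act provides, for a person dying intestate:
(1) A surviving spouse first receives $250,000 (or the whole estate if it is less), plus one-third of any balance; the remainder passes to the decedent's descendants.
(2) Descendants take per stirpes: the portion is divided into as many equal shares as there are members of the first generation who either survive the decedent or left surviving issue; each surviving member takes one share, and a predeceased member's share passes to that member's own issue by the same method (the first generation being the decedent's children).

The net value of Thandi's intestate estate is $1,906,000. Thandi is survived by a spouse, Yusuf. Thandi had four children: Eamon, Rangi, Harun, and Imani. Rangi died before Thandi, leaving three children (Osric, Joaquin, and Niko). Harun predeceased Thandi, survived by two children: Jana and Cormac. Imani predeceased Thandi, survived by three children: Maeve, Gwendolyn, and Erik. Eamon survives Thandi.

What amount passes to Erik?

Yusuf first takes $250,000, leaving a balance of $1,656,000. Yusuf then takes one-third of the balance ($552,000), for a total of $802,000. The remaining $1,104,000 passes to the descendants.
The descendants' portion ($1,104,000) is divided into 4 shares of $276,000: Eamon takes $276,000; Rangi's $276,000 share passes to Rangi's issue; Harun's $276,000 share passes to Harun's issue; Imani's $276,000 share passes to Imani's issue.
Rangi's share ($276,000) is divided into 3 shares of $92,000: Osric, Joaquin, and Niko each take $92,000.
Harun's share ($276,000) is divided into 2 shares of $138,000: Jana and Cormac each take $138,000.
Imani's share ($276,000) is divided into 3 shares of $92,000: Maeve, Gwendolyn, and Erik each take $92,000.

Erik receives $92,000.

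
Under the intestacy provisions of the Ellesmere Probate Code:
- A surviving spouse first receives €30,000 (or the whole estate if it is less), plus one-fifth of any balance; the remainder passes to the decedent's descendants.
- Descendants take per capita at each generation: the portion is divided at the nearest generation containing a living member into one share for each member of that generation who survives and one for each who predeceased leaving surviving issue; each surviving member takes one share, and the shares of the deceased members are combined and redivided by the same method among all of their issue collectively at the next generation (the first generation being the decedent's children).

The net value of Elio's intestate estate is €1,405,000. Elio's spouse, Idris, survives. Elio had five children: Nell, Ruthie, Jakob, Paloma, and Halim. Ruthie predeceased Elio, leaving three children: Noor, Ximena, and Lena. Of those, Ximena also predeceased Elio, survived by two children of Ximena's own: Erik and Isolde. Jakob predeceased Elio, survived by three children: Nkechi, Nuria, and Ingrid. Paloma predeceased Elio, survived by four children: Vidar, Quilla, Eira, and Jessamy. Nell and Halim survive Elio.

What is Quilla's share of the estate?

Quilla receives €66,000.

Idris first takes €30,000, leaving a balance of €1,375,000. Idris then takes one-fifth of the balance (€275,000), for a total of €305,000. The remaining €1,100,000 passes to the descendants.
The descendants' portion (€1,100,000) is divided at the children's generation into 5 shares of €220,000. Nell and Halim each take €220,000. The 3 shares of the deceased (Ruthie, Jakob, and Paloma) are combined into a pool of €660,000.
That pool (€660,000) is divided at the grandchildren's generation into 10 shares of €66,000. Noor, Lena, Nkechi, Nuria, Ingrid, Vidar, Quilla, Eira, and Jessamy each take €66,000. The remaining share for the deceased Ximena (€66,000) is carried to the next generation.
That pool (€66,000) is divided at the great-grandchildren's generation equally among Erik and Isolde: €33,000 each.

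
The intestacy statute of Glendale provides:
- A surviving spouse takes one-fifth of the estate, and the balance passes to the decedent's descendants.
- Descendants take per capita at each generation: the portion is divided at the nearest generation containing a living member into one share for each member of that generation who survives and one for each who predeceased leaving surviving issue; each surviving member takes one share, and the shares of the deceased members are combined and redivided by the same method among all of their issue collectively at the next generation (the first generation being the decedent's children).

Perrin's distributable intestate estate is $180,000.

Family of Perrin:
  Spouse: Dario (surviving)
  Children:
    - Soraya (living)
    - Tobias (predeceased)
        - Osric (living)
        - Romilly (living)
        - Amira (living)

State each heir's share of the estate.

Dario takes one-fifth of $180,000 = $36,000. The remaining $144,000 passes to the descendants.
The descendants' portion ($144,000) is divided at the children's generation into 2 shares of $72,000. Soraya takes $72,000. The remaining share for the deceased Tobias ($72,000) is carried to the next generation.
That pool ($72,000) is divided at the grandchildren's generation equally among Osric, Romilly, and Amira: $24,000 each.

Dario: $36,000; Soraya: $72,000; Osric: $24,000; Romilly: $24,000; Amira: $24,000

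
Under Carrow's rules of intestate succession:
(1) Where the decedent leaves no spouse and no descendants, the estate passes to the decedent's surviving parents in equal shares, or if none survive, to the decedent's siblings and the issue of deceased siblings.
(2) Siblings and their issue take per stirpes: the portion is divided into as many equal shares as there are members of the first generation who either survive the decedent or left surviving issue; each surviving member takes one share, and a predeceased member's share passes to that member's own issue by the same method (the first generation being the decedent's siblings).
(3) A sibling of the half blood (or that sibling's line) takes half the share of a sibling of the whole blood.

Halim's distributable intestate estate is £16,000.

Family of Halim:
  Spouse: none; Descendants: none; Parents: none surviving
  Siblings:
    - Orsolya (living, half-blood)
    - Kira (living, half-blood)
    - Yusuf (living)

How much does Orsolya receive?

Orsolya receives £4,000.

The entire £16,000 passes to the siblings and their issue.
Counting each half-blood sibling's line as half a unit, there are 2 units in £16,000, so one unit is £8,000. Whole-blood lines (Yusuf) take £8,000 each; half-blood lines (Orsolya and Kira) take £4,000 each.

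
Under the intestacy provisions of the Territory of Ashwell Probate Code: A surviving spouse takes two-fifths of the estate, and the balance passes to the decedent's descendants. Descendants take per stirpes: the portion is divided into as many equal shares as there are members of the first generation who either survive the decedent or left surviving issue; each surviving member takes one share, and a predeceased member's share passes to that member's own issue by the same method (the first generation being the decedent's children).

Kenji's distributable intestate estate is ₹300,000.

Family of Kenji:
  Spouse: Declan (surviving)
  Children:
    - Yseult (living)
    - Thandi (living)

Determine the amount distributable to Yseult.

Yseult receives ₹90,000.

Declan takes two-fifths of ₹300,000 = ₹120,000. The remaining ₹180,000 passes to the descendants.
The descendants' portion (₹180,000) is divided into 2 shares of ₹90,000: Yseult and Thandi each take ₹90,000.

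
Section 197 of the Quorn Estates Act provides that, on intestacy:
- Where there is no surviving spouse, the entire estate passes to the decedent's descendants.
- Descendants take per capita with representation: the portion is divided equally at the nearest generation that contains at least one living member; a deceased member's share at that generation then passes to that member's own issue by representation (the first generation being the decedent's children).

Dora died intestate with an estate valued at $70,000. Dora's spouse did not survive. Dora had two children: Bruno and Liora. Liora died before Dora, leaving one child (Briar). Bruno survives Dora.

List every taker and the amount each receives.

The entire $70,000 passes to the descendants.
That amount ($70,000) is divided into 2 shares of $35,000: Bruno takes $35,000; Liora's $35,000 share passes to Liora's issue.
Liora's share ($35,000) passes entirely to Briar.

Bruno: $35,000; Briar: $35,000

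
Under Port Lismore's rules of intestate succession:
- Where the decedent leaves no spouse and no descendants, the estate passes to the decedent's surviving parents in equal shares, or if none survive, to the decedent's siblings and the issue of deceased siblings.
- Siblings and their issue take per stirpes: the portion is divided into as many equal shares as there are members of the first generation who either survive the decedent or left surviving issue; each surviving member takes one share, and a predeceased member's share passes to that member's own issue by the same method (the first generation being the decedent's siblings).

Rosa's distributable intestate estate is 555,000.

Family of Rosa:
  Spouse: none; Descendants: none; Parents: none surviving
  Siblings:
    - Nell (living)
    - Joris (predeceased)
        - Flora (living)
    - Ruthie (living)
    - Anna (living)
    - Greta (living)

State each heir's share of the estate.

Nell: 111,000; Flora: 111,000; Ruthie: 111,000; Anna: 111,000; Greta: 111,000

The entire 555,000 passes to the siblings and their issue.
That amount (555,000) is divided into 5 shares of 111,000: Nell, Ruthie, Anna, and Greta each take 111,000; Joris's 111,000 share passes to Joris's issue.
Joris's share (111,000) passes entirely to Flora.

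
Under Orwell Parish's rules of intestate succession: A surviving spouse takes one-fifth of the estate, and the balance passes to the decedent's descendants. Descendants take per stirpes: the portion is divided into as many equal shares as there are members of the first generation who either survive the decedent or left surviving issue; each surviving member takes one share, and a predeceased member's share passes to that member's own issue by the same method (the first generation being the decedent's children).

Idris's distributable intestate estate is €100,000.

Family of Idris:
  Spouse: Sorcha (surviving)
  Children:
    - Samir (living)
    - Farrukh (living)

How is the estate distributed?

Sorcha takes one-fifth of €100,000 = €20,000. The remaining €80,000 passes to the descendants.
The descendants' portion (€80,000) is divided into 2 shares of €40,000: Samir and Farrukh each take €40,000.

Sorcha: €20,000; Samir: €40,000; Farrukh: €40,000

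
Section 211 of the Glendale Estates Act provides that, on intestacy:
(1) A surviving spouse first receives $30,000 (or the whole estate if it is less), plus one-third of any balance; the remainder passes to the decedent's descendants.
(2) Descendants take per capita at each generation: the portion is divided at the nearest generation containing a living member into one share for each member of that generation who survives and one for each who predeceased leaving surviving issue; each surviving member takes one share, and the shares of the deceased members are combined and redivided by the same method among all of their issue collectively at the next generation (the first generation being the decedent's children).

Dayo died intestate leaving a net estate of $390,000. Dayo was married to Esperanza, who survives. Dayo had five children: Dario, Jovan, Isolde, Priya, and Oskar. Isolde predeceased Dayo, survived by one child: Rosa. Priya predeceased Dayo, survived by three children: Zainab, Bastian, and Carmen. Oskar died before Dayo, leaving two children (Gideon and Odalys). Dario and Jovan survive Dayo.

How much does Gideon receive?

Gideon receives $24,000.

Esperanza first takes $30,000, leaving a balance of $360,000. Esperanza then takes one-third of the balance ($120,000), for a total of $150,000. The remaining $240,000 passes to the descendants.
The descendants' portion ($240,000) is divided at the children's generation into 5 shares of $48,000. Dario and Jovan each take $48,000. The 3 shares of the deceased (Isolde, Priya, and Oskar) are combined into a pool of $144,000.
That pool ($144,000) is divided at the grandchildren's generation equally among Rosa, Zainab, Bastian, Carmen, Gideon, and Odalys: $24,000 each.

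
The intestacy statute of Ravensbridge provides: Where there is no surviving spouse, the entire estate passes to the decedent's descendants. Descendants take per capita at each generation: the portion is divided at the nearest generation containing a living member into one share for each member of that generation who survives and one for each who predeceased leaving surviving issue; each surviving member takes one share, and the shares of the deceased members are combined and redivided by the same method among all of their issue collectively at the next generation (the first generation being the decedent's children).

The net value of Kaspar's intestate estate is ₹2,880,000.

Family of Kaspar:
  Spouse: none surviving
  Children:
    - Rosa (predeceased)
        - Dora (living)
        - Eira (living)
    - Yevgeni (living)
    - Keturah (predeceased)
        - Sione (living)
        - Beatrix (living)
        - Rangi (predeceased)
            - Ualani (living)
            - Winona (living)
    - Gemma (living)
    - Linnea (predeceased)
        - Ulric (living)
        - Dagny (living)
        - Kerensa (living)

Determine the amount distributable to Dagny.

Dagny receives ₹216,000.

The entire ₹2,880,000 passes to the descendants.
That amount (₹2,880,000) is divided at the children's generation into 5 shares of ₹576,000. Yevgeni and Gemma each take ₹576,000. The 3 shares of the deceased (Rosa, Keturah, and Linnea) are combined into a pool of ₹1,728,000.
That pool (₹1,728,000) is divided at the grandchildren's generation into 8 shares of ₹216,000. Dora, Eira, Sione, Beatrix, Ulric, Dagny, and Kerensa each take ₹216,000. The remaining share for the deceased Rangi (₹216,000) is carried to the next generation.
That pool (₹216,000) is divided at the great-grandchildren's generation equally among Ualani and Winona: ₹108,000 each.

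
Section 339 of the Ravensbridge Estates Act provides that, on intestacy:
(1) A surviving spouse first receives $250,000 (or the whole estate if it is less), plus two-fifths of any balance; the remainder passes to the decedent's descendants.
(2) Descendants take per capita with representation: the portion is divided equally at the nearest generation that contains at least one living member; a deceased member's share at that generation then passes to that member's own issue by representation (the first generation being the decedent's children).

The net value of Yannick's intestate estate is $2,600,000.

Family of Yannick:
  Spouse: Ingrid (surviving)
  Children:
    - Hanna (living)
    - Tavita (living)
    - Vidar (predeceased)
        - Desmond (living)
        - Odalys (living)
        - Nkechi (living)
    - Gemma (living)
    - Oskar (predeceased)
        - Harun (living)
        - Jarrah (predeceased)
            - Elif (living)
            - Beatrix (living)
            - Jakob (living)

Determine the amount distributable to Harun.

Harun receives $141,000.

Ingrid first takes $250,000, leaving a balance of $2,350,000. Ingrid then takes two-fifths of the balance ($940,000), for a total of $1,190,000. The remaining $1,410,000 passes to the descendants.
The descendants' portion ($1,410,000) is divided into 5 shares of $282,000: Hanna, Tavita, and Gemma each take $282,000; Vidar's $282,000 share passes to Vidar's issue; Oskar's $282,000 share passes to Oskar's issue.
Vidar's share ($282,000) is divided into 3 shares of $94,000: Desmond, Odalys, and Nkechi each take $94,000.
Oskar's share ($282,000) is divided into 2 shares of $141,000: Harun takes $141,000; Jarrah's $141,000 share passes to Jarrah's issue.
Jarrah's share ($141,000) is divided into 3 shares of $47,000: Elif, Beatrix, and Jakob each take $47,000.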